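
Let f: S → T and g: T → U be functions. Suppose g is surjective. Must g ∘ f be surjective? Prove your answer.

No. Take S = {1}, T = U = {1, 2, 3, 4}, f(1) = 1, and g = identity (surjective).
Then (g ∘ f)(1) = 1, and 4 ∈ U has no preimage under g ∘ f, so g ∘ f is not surjective.

not surjective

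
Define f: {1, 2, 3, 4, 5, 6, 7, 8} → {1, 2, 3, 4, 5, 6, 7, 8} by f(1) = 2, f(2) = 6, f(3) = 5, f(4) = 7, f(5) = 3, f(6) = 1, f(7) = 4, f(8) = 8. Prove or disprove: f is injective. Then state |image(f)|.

The values f(1), …, f(8) are 2, 6, 5, 7, 3, 1, 4, 8 — all distinct.
So f(x_1) = f(x_2) only when x_1 = x_2, and f is injective.
The image of f is {1, 2, 3, 4, 5, 6, 7, 8}, which has 8 elements.

8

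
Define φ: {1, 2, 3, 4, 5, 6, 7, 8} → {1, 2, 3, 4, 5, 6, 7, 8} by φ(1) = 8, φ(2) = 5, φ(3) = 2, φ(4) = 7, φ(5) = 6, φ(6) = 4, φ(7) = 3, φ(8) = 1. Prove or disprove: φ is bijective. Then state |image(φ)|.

The values 8, 5, 2, 7, 6, 4, 3, 1 are a permutation of {1, 2, 3, 4, 5, 6, 7, 8}: each element appears exactly once.
So φ is injective and surjective, hence bijective.
The image of φ is {1, 2, 3, 4, 5, 6, 7, 8}, which has 8 elements.

8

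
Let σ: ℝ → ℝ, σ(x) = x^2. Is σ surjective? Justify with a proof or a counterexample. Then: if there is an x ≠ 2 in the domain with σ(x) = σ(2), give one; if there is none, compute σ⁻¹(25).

Since 2 is even, x^2 ≥ 0 for all x ∈ ℝ, so −1 ∈ ℝ has no preimage. Therefore σ is not surjective.
For the follow-up, such an x exists: taking x = −2 ∈ ℝ gives σ(−2) = 4 = σ(2) with −2 ≠ 2.

-2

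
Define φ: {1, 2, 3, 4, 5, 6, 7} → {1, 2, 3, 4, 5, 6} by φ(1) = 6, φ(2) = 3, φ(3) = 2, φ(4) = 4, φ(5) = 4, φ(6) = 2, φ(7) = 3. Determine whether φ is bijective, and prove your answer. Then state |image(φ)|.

φ(4) = 4 = φ(5) with 4 ≠ 5, so φ is not injective, hence not bijective.
The image of φ is {2, 3, 4, 6}, which has 4 elements.

4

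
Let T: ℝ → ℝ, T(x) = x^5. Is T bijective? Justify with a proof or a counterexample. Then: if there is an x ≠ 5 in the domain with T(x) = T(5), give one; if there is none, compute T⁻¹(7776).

On ℝ, x ↦ x^5 is strictly increasing (injective) and for any y ∈ ℝ the 5th root y^{1/5} lies in ℝ (surjective). So T is bijective.
Since x ↦ x^5 is strictly increasing on ℝ, it is injective there, so no x ≠ 5 in the domain has T(x) = T(5). We therefore compute T⁻¹(7776) = 7776^{1/5} = 6 (indeed 6^5 = 7776).

6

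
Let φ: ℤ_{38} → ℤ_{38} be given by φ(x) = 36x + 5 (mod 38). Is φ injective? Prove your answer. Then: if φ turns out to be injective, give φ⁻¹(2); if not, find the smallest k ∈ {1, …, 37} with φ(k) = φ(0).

19

Recall: injectivity means: for all x_1, x_2 in the domain, φ(x_1) = φ(x_2) implies x_1 = x_2.
We have gcd(36, 38) = 2 > 1. Taking x_1 = 0 and x_2 = 19: φ(0) = 5 and φ(19) = 36·19 + 5 = 689 ≡ 5 (mod 38).
So φ(0) = φ(19) while 0 ≠ 19, therefore φ is not injective.
Since φ is not injective, we find the least positive k with φ(k) = φ(0): this means 36k ≡ 0 (mod 38), i.e. 38 ∣ 36k. Since gcd(36, 38) = 2, dividing through by 2 this holds exactly when 19 ∣ 18k, and as gcd(18, 19) = 1, exactly when 19 ∣ k.
The smallest positive such k is 19.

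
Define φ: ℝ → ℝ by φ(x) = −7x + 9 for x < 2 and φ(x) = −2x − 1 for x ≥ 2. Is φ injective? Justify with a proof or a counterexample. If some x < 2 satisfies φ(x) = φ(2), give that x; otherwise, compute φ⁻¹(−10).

9/2

Both pieces are strictly decreasing (slopes −7 and −2), so each is injective on its own interval.
The left piece maps (−∞, 2) onto (−5, ∞); the right piece maps [2, ∞) onto (−∞, −5].
These images are disjoint, so no value is attained by both pieces. Thus φ is injective.
Because the two images are disjoint, no x < 2 has φ(x) = φ(2), so we compute φ⁻¹(−10): −10 lies in (−∞, −5], so solve −2x − 1 = −10: x = (−10 + 1)/(−2) = 9/2.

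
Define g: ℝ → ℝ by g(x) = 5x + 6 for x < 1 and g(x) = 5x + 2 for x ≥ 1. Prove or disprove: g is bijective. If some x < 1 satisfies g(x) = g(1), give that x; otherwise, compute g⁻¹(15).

Both pieces are strictly increasing (slopes 5 and 5), so each is injective on its own interval.
The left piece maps (−∞, 1) onto (−∞, 11); the right piece maps [1, ∞) onto [7, ∞).
These images overlap. In particular g(1) = 7 (right piece), and solving 5x + 6 = 7 on the left piece gives x = 1/5 < 1.
So g(1/5) = g(1) with 1/5 ≠ 1, and g is not injective, hence not bijective. This x = 1/5 is the requested value below 1.

1/5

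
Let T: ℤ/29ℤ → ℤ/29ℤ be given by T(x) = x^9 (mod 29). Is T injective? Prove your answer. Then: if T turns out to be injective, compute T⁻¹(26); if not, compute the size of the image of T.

Since 29 is prime, the nonzero elements of ℤ/29ℤ form a cyclic group of order 28.
As gcd(9, 28) = 1, raising to the 9th power is a bijection on this group: if s^9 ≡ t^9 then (st^{−1})^9 = 1, and the only element of order dividing gcd(9, 28) = 1 is 1, so s = t.
With T(0) = 0 this makes T injective on all of ℤ/29ℤ, hence bijective (finite equal-size domain and codomain). In particular T is injective.
Since T is injective, we find the preimage of 26. The inverse of x ↦ x^9 on (ℤ/29ℤ)^× is x ↦ x^25, because 9·25 = 225 = 8·28 + 1 ≡ 1 (mod 28) and x^{28} = 1 for x ≠ 0 (Fermat). So T⁻¹(26) = 26^25 mod 29.
Repeated squaring mod 29: 26^1 ≡ 26, 26^2 ≡ 26² = 676 ≡ 9, 26^4 ≡ 9² = 81 ≡ 23, 26^8 ≡ 23² = 529 ≡ 7, 26^16 ≡ 7² = 49 ≡ 20. Since 25 = 16 + 8 + 1, 26^25 ≡ 20·7·26: 20·7 = 140 ≡ 24, then 24·26 = 624 ≡ 15. So 26^25 ≡ 15 (mod 29).
Hence T⁻¹(26) = 15.

15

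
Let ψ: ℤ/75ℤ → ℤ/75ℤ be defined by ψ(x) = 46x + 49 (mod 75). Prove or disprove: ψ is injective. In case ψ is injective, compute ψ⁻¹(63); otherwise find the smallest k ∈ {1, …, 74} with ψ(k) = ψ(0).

59

Suppose ψ(s) = ψ(t) in ℤ/75ℤ. Then 46s + 49 ≡ 46t + 49 (mod 75), therefore 46(s − t) ≡ 0 (mod 75).
Since gcd(46, 75) = 1, 46 is invertible modulo 75, so s − t ≡ 0 (mod 75), i.e. s = t.
Therefore ψ is injective.
We now compute 46⁻¹ mod 75 explicitly. Euclid's algorithm: 75 = 1·46 + 29, 46 = 1·29 + 17, 29 = 1·17 + 12, 17 = 1·12 + 5, 12 = 2·5 + 2, 5 = 2·2 + 1; back-substituting gives 1 = 31·46 − 19·75, so 46⁻¹ ≡ 31 (mod 75).
Since ψ is injective, we find ψ⁻¹(63): we need 46x ≡ 63 − 49 ≡ 14 (mod 75). Using 46⁻¹ = 31: x ≡ 31·14 = 434 = 5·75 + 59, so x = 59.
Check: ψ(59) = 46·59 + 49 = 2763 = 36·75 + 63 ≡ 63 (mod 75).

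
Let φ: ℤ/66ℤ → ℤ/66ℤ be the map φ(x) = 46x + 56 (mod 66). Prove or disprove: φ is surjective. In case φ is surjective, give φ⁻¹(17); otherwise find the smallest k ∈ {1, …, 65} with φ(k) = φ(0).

Since gcd(46, 66) = 2, we have 46x ≡ 0 (mod 2) for all x, so φ(x) ≡ 0 (mod 2).
But 1 ≢ 0 (mod 2), so 1 ∈ ℤ/66ℤ has no preimage. Thus φ is not surjective.
Since φ is not surjective, we find the least positive k with φ(k) = φ(0): this means 46k ≡ 0 (mod 66), i.e. 66 ∣ 46k. Since gcd(46, 66) = 2, dividing through by 2 this holds exactly when 33 ∣ 23k, and as gcd(23, 33) = 1, exactly when 33 ∣ k.
The smallest positive such k is 33.

33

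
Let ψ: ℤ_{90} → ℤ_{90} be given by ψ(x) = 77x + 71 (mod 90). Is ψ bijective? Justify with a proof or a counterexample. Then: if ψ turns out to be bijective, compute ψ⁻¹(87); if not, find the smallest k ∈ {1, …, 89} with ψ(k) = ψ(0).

Recall: injectivity means: for all u, v in the domain, ψ(u) = ψ(v) implies u = v.
If ψ(u) = ψ(v), then 77u ≡ 77v (mod 90). Because gcd(77, 90) = 1, we may cancel 77 to get u ≡ v (mod 90).
We now compute 77⁻¹ mod 90 explicitly. Euclid's algorithm: 90 = 1·77 + 13, 77 = 5·13 + 12, 13 = 1·12 + 1; back-substituting gives 1 = 83·77 − 71·90, so 77⁻¹ ≡ 83 (mod 90).
Then y ↦ 83(y − 71) is a two-sided inverse to ψ, so every y ∈ ℤ_{90} has a preimage.
Therefore ψ is bijective.
Since ψ is bijective, we compute ψ⁻¹(87): solve 77x + 71 ≡ 87 (mod 90), i.e. 77x ≡ 16 (mod 90).
Multiplying by 77⁻¹ = 83 gives x ≡ 83·16 = 1328 = 14·90 + 68 ≡ 68 (mod 90).
Check: ψ(68) = 77·68 + 71 = 5307 = 58·90 + 87 ≡ 87 (mod 90).

68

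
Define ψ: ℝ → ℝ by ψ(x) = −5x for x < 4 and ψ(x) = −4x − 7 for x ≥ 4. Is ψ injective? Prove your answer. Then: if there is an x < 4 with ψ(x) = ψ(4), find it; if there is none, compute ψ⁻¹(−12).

Both pieces are strictly decreasing (slopes −5 and −4), so each is injective on its own interval.
The left piece maps (−∞, 4) onto (−20, ∞); the right piece maps [4, ∞) onto (−∞, −23].
These images are disjoint, so no value is attained by both pieces. Therefore ψ is injective.
Because the two images are disjoint, no x < 4 has ψ(x) = ψ(4), so we compute ψ⁻¹(−12): −12 lies in (−20, ∞), so solve −5x = −12: x = (−12 − 0)/(−5) = 12/5.

12/5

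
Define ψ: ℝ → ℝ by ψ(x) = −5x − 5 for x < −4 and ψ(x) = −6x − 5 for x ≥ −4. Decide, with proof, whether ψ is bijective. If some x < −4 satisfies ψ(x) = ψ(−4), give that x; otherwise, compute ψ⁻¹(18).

Both pieces are strictly decreasing (slopes −5 and −6), so each is injective on its own interval.
The left piece maps (−∞, −4) onto (15, ∞); the right piece maps [−4, ∞) onto (−∞, 19].
These images overlap. In particular ψ(−4) = 19 (right piece), and solving −5x − 5 = 19 on the left piece gives x = −24/5 < −4.
So ψ(−24/5) = ψ(−4) with −24/5 ≠ −4, and ψ is not injective, hence not bijective. This x = −24/5 is the requested value below −4.

-24/5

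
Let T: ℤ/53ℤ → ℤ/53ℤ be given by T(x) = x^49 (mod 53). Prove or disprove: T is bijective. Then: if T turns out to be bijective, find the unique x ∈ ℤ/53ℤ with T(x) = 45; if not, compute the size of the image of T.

Since 53 is prime, the nonzero elements of ℤ/53ℤ form a cyclic group of order 52.
As gcd(49, 52) = 1, raising to the 49th power is a bijection on this group: if a^49 ≡ b^49 then (ab^{−1})^49 = 1, and the only element of order dividing gcd(49, 52) = 1 is 1, so a = b.
With T(0) = 0 this makes T injective on all of ℤ/53ℤ, hence bijective (finite equal-size domain and codomain). In particular T is bijective.
Since T is bijective, we find the preimage of 45. The inverse of x ↦ x^49 on (ℤ/53ℤ)^× is x ↦ x^17, because 49·17 = 833 = 16·52 + 1 ≡ 1 (mod 52) and x^{52} = 1 for x ≠ 0 (Fermat). So T⁻¹(45) = 45^17 mod 53.
Repeated squaring mod 53: 45^1 ≡ 45, 45^2 ≡ 45² = 2025 ≡ 11, 45^4 ≡ 11² = 121 ≡ 15, 45^8 ≡ 15² = 225 ≡ 13, 45^16 ≡ 13² = 169 ≡ 10. Since 17 = 16 + 1, 45^17 ≡ 10·45: 10·45 = 450 ≡ 26. So 45^17 ≡ 26 (mod 53).
Hence T⁻¹(45) = 26.

26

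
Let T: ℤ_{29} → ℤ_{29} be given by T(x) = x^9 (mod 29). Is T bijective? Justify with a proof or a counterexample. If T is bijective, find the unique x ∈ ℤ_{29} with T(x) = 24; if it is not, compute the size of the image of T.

Since 29 is prime, the nonzero elements of ℤ_{29} form a cyclic group of order 28.
As gcd(9, 28) = 1, raising to the 9th power is a bijection on this group: if x_1^9 ≡ x_2^9 then (x_1x_2^{−1})^9 = 1, and the only element of order dividing gcd(9, 28) = 1 is 1, so x_1 = x_2.
With T(0) = 0 this makes T injective on all of ℤ_{29}, hence bijective (finite equal-size domain and codomain). In particular T is bijective.
Since T is bijective, we find the preimage of 24. The inverse of x ↦ x^9 on (ℤ_{29})^× is x ↦ x^25, because 9·25 = 225 = 8·28 + 1 ≡ 1 (mod 28) and x^{28} = 1 for x ≠ 0 (Fermat). So T⁻¹(24) = 24^25 mod 29.
Repeated squaring mod 29: 24^1 ≡ 24, 24^2 ≡ 24² = 576 ≡ 25, 24^4 ≡ 25² = 625 ≡ 16, 24^8 ≡ 16² = 256 ≡ 24, 24^16 ≡ 24² = 576 ≡ 25. Since 25 = 16 + 8 + 1, 24^25 ≡ 25·24·24: 25·24 = 600 ≡ 20, then 20·24 = 480 ≡ 16. So 24^25 ≡ 16 (mod 29).
Hence T⁻¹(24) = 16.

16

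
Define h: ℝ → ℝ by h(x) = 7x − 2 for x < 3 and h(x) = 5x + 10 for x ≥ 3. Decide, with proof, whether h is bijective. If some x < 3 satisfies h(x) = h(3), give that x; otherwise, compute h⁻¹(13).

15/7

Both pieces are strictly increasing (slopes 7 and 5), so each is injective on its own interval.
The left piece maps (−∞, 3) onto (−∞, 19); the right piece maps [3, ∞) onto [25, ∞).
The images leave a gap (19 has no preimage), so h is not surjective, hence not bijective.
Because the two images are disjoint, no x < 3 has h(x) = h(3), so we compute h⁻¹(13): 13 lies in (−∞, 19), so solve 7x − 2 = 13: x = (13 + 2)/7 = 15/7.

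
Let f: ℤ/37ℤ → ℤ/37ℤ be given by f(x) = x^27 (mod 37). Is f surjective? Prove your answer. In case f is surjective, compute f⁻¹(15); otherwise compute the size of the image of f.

f(3): Repeated squaring mod 37: 3^1 ≡ 3, 3^2 ≡ 3² = 9, 3^4 ≡ 9² = 81 ≡ 7, 3^8 ≡ 7² = 49 ≡ 12, 3^16 ≡ 12² = 144 ≡ 33. Since 27 = 16 + 8 + 2 + 1, 3^27 ≡ 33·12·9·3: 33·12 = 396 ≡ 26, then 26·9 = 234 ≡ 12, then 12·3 = 36. So 3^27 ≡ 36 (mod 37).
f(4): Repeated squaring mod 37: 4^1 ≡ 4, 4^2 ≡ 4² = 16, 4^4 ≡ 16² = 256 ≡ 34, 4^8 ≡ 34² = 1156 ≡ 9, 4^16 ≡ 9² = 81 ≡ 7. Since 27 = 16 + 8 + 2 + 1, 4^27 ≡ 7·9·16·4: 7·9 = 63 ≡ 26, then 26·16 = 416 ≡ 9, then 9·4 = 36. So 4^27 ≡ 36 (mod 37).
So f(3) = f(4) = 36 while 3 ≠ 4, hence f is not injective.
A non-injective map from the 37-element set ℤ/37ℤ to itself takes at most 36 distinct values, so it cannot be surjective. Hence f is not surjective.
Since f is not surjective, we determine |image(f)|. Computing x^27 mod 37 for each x (by repeated squaring, reducing mod 37 at every step), the values f(0), f(1), …, f(36) are: 0, 1, 6, 36, 36, 31, 31, 1, 31, 1, 1, 36, 1, 31, 6, 6, 1, 31, 6, 31, 6, 36, 31, 31, 6, 36, 1, 36, 36, 6, 36, 6, 6, 1, 1, 31, 36.
The distinct values are {0, 1, 6, 31, 36}; there are 5 of them.

5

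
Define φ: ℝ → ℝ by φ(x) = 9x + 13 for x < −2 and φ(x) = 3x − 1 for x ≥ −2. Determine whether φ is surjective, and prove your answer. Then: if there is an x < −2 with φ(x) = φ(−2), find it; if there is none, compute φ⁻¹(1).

Both pieces are strictly increasing (slopes 9 and 3), so each is injective on its own interval.
The left piece maps (−∞, −2) onto (−∞, −5); the right piece maps [−2, ∞) onto [−7, ∞).
The union (−∞, −5) ∪ [−7, ∞) covers ℝ, so φ is surjective.
For the follow-up: the images overlap, so an x < −2 with φ(x) = φ(−2) exists. φ(−2) = −7; solving 9x + 13 = −7 for x < −2 gives x = (−7 − 13)/9 = −20/9.

-20/9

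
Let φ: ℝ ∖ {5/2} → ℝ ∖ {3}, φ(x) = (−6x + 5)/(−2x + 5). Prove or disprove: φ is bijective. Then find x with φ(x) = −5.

Suppose φ(s) = φ(t). Cross-multiplying: (−6s + 5)(−2t + 5) = (−6t + 5)(−2s + 5).
Expanding both sides and cancelling the symmetric terms leaves −20·(s − t) = 0. Since −20 ≠ 0, s = t. So φ is injective.
For any y ≠ 3, solving y(−2x + 5) = −6x + 5 for x gives a well-defined x ≠ 5/2. So φ is surjective.
Hence φ is bijective.
Solving φ(x) = −5: cross-multiplying gives −6x + 5 = −5(−2x + 5), which rearranges to −16x = −30, so x = 15/8.

15/8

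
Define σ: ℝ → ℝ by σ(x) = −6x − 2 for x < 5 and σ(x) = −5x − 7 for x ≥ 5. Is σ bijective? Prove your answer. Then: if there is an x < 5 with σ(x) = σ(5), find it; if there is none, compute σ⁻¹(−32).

5

Both pieces are strictly decreasing (slopes −6 and −5), so each is injective on its own interval.
The left piece maps (−∞, 5) onto (−32, ∞); the right piece maps [5, ∞) onto (−∞, −32].
Since −32 = −32, the images partition ℝ: σ is injective and surjective, hence bijective.
Because the two images are disjoint, no x < 5 has σ(x) = σ(5), so we compute σ⁻¹(−32): −32 lies in (−∞, −32], so solve −5x − 7 = −32: x = (−32 + 7)/(−5) = 5.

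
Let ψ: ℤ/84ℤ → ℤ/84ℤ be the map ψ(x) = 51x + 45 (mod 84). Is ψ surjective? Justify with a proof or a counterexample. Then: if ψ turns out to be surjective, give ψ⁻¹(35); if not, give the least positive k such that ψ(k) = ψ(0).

Since gcd(51, 84) = 3, we have 51x ≡ 0 (mod 3) for all x, so ψ(x) ≡ 0 (mod 3).
But 1 ≢ 0 (mod 3), so 1 ∈ ℤ/84ℤ has no preimage. Hence ψ is not surjective.
Since ψ is not surjective, we find the least positive k with ψ(k) = ψ(0): this means 51k ≡ 0 (mod 84), i.e. 84 ∣ 51k. Since gcd(51, 84) = 3, dividing through by 3 this holds exactly when 28 ∣ 17k, and as gcd(17, 28) = 1, exactly when 28 ∣ k.
The smallest positive such k is 28.

28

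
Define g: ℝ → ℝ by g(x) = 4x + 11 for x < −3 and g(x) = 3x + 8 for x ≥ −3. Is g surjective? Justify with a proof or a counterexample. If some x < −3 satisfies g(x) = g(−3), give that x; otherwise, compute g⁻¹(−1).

-3

Both pieces are strictly increasing (slopes 4 and 3), so each is injective on its own interval.
The left piece maps (−∞, −3) onto (−∞, −1); the right piece maps [−3, ∞) onto [−1, ∞).
These images together cover ℝ, so g is surjective.
Because the two images are disjoint, no x < −3 has g(x) = g(−3), so we compute g⁻¹(−1): −1 lies in [−1, ∞), so solve 3x + 8 = −1: x = (−1 − 8)/3 = −3.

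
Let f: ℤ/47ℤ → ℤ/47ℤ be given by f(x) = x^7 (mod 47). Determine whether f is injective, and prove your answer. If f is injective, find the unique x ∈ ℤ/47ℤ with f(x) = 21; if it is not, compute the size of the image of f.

Since 47 is prime, the nonzero elements of ℤ/47ℤ form a cyclic group of order 46.
As gcd(7, 46) = 1, raising to the 7th power is a bijection on this group: if u^7 ≡ v^7 then (uv^{−1})^7 = 1, and the only element of order dividing gcd(7, 46) = 1 is 1, so u = v.
With f(0) = 0 this makes f injective on all of ℤ/47ℤ, hence bijective (finite equal-size domain and codomain). In particular f is injective.
Since f is injective, we find the preimage of 21. The inverse of x ↦ x^7 on (ℤ/47ℤ)^× is x ↦ x^33, because 7·33 = 231 = 5·46 + 1 ≡ 1 (mod 46) and x^{46} = 1 for x ≠ 0 (Fermat). So f⁻¹(21) = 21^33 mod 47.
Repeated squaring mod 47: 21^1 ≡ 21, 21^2 ≡ 21² = 441 ≡ 18, 21^4 ≡ 18² = 324 ≡ 42, 21^8 ≡ 42² = 1764 ≡ 25, 21^16 ≡ 25² = 625 ≡ 14, 21^32 ≡ 14² = 196 ≡ 8. Since 33 = 32 + 1, 21^33 ≡ 8·21: 8·21 = 168 ≡ 27. So 21^33 ≡ 27 (mod 47).
Hence f⁻¹(21) = 27.

27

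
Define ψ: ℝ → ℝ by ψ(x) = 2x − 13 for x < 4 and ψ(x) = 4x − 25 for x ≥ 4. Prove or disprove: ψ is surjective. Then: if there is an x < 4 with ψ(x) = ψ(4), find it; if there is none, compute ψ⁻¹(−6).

Both pieces are strictly increasing (slopes 2 and 4), so each is injective on its own interval.
The left piece maps (−∞, 4) onto (−∞, −5); the right piece maps [4, ∞) onto [−9, ∞).
The union (−∞, −5) ∪ [−9, ∞) covers ℝ, so ψ is surjective.
For the follow-up: the images overlap, so an x < 4 with ψ(x) = ψ(4) exists. ψ(4) = −9; solving 2x − 13 = −9 for x < 4 gives x = (−9 + 13)/2 = 2.

2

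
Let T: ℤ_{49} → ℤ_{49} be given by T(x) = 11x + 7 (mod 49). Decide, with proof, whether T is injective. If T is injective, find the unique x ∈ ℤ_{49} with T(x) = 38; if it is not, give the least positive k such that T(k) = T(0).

34

By definition, injectivity means: for all s, t in the domain, T(s) = T(t) implies s = t.
Suppose T(s) = T(t) in ℤ_{49}. Then 11s + 7 ≡ 11t + 7 (mod 49), hence 11(s − t) ≡ 0 (mod 49).
Since gcd(11, 49) = 1, 11 is invertible modulo 49, thus s − t ≡ 0 (mod 49), i.e. s = t.
Thus T is injective.
We now compute 11⁻¹ mod 49 explicitly. Euclid's algorithm: 49 = 4·11 + 5, 11 = 2·5 + 1; back-substituting gives 1 = 9·11 − 2·49, so 11⁻¹ ≡ 9 (mod 49).
Since T is injective, we compute T⁻¹(38): solve 11x + 7 ≡ 38 (mod 49), i.e. 11x ≡ 31 (mod 49).
Multiplying by 11⁻¹ = 9 gives x ≡ 9·31 = 279 = 5·49 + 34 ≡ 34 (mod 49).
Check: T(34) = 11·34 + 7 = 381 = 7·49 + 38 ≡ 38 (mod 49).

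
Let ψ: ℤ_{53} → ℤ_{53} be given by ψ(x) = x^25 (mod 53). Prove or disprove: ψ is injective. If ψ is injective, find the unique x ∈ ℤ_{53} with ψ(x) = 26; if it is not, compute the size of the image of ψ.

Since 53 is prime, the nonzero elements of ℤ_{53} form a cyclic group of order 52.
As gcd(25, 52) = 1, raising to the 25th power is a bijection on this group: if s^25 ≡ t^25 then (st^{−1})^25 = 1, and the only element of order dividing gcd(25, 52) = 1 is 1, so s = t.
With ψ(0) = 0 this makes ψ injective on all of ℤ_{53}, hence bijective (finite equal-size domain and codomain). In particular ψ is injective.
Since ψ is injective, we find the preimage of 26. The inverse of x ↦ x^25 on (ℤ_{53})^× is x ↦ x^25, because 25·25 = 625 = 12·52 + 1 ≡ 1 (mod 52) and x^{52} = 1 for x ≠ 0 (Fermat). So ψ⁻¹(26) = 26^25 mod 53.
Repeated squaring mod 53: 26^1 ≡ 26, 26^2 ≡ 26² = 676 ≡ 40, 26^4 ≡ 40² = 1600 ≡ 10, 26^8 ≡ 10² = 100 ≡ 47, 26^16 ≡ 47² = 2209 ≡ 36. Since 25 = 16 + 8 + 1, 26^25 ≡ 36·47·26: 36·47 = 1692 ≡ 49, then 49·26 = 1274 ≡ 2. So 26^25 ≡ 2 (mod 53).
Hence ψ⁻¹(26) = 2.

2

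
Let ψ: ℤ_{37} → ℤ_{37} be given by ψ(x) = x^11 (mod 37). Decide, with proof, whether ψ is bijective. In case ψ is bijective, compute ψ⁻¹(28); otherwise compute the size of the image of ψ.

Since 37 is prime, the nonzero elements of ℤ_{37} form a cyclic group of order 36.
As gcd(11, 36) = 1, raising to the 11th power is a bijection on this group: if a^11 ≡ b^11 then (ab^{−1})^11 = 1, and the only element of order dividing gcd(11, 36) = 1 is 1, so a = b.
With ψ(0) = 0 this makes ψ injective on all of ℤ_{37}, hence bijective (finite equal-size domain and codomain). In particular ψ is bijective.
Since ψ is bijective, we find the preimage of 28. The inverse of x ↦ x^11 on (ℤ_{37})^× is x ↦ x^23, because 11·23 = 253 = 7·36 + 1 ≡ 1 (mod 36) and x^{36} = 1 for x ≠ 0 (Fermat). So ψ⁻¹(28) = 28^23 mod 37.
Repeated squaring mod 37: 28^1 ≡ 28, 28^2 ≡ 28² = 784 ≡ 7, 28^4 ≡ 7² = 49 ≡ 12, 28^8 ≡ 12² = 144 ≡ 33, 28^16 ≡ 33² = 1089 ≡ 16. Since 23 = 16 + 4 + 2 + 1, 28^23 ≡ 16·12·7·28: 16·12 = 192 ≡ 7, then 7·7 = 49 ≡ 12, then 12·28 = 336 ≡ 3. So 28^23 ≡ 3 (mod 37).
Hence ψ⁻¹(28) = 3.

3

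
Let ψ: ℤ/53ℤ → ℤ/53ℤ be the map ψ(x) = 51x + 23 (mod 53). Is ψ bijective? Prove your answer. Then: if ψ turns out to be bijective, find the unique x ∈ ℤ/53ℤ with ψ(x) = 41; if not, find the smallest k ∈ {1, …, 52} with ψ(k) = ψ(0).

44

If ψ(a) = ψ(b), then 51a ≡ 51b (mod 53). Because gcd(51, 53) = 1, we may cancel 51 to get a ≡ b (mod 53).
We now compute 51⁻¹ mod 53 explicitly. Euclid's algorithm: 53 = 1·51 + 2, 51 = 25·2 + 1; back-substituting gives 1 = 26·51 − 25·53, so 51⁻¹ ≡ 26 (mod 53).
For any y ∈ ℤ/53ℤ, x = 26(y − 23) mod 53 satisfies ψ(x) = 51·26(y − 23) + 23 ≡ y (since 51·26 ≡ 1 mod 53). So every y has a preimage.
Thus ψ is bijective.
Since ψ is bijective, we compute ψ⁻¹(41): solve 51x + 23 ≡ 41 (mod 53), i.e. 51x ≡ 18 (mod 53).
Multiplying by 51⁻¹ = 26 gives x ≡ 26·18 = 468 = 8·53 + 44 ≡ 44 (mod 53).
Check: ψ(44) = 51·44 + 23 = 2267 = 42·53 + 41 ≡ 41 (mod 53).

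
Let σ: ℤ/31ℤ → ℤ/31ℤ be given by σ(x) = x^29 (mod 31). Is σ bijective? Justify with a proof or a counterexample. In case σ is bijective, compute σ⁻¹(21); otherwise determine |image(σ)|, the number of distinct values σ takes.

3

Since 31 is prime, the nonzero elements of ℤ/31ℤ form a cyclic group of order 30.
As gcd(29, 30) = 1, raising to the 29th power is a bijection on this group: if a^29 ≡ b^29 then (ab^{−1})^29 = 1, and the only element of order dividing gcd(29, 30) = 1 is 1, so a = b.
With σ(0) = 0 this makes σ injective on all of ℤ/31ℤ, hence bijective (finite equal-size domain and codomain). In particular σ is bijective.
Since σ is bijective, we find the preimage of 21. The inverse of x ↦ x^29 on (ℤ/31ℤ)^× is x ↦ x^29, because 29·29 = 841 = 28·30 + 1 ≡ 1 (mod 30) and x^{30} = 1 for x ≠ 0 (Fermat). So σ⁻¹(21) = 21^29 mod 31.
Repeated squaring mod 31: 21^1 ≡ 21, 21^2 ≡ 21² = 441 ≡ 7, 21^4 ≡ 7² = 49 ≡ 18, 21^8 ≡ 18² = 324 ≡ 14, 21^16 ≡ 14² = 196 ≡ 10. Since 29 = 16 + 8 + 4 + 1, 21^29 ≡ 10·14·18·21: 10·14 = 140 ≡ 16, then 16·18 = 288 ≡ 9, then 9·21 = 189 ≡ 3. So 21^29 ≡ 3 (mod 31).
Hence σ⁻¹(21) = 3.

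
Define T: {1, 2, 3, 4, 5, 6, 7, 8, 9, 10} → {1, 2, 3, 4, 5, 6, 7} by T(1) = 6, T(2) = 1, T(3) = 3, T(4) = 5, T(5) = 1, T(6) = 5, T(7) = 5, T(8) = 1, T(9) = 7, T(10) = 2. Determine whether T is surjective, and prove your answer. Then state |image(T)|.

6

No element maps to 4, so T is not surjective.
The image of T is {1, 2, 3, 5, 6, 7}, which has 6 elements.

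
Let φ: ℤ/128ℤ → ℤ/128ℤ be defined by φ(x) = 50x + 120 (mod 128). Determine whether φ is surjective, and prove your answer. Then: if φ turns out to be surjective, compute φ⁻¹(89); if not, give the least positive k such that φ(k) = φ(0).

64

Since gcd(50, 128) = 2, we have 50x ≡ 0 (mod 2) for all x, so φ(x) ≡ 0 (mod 2).
But 1 ≢ 0 (mod 2), so 1 ∈ ℤ/128ℤ has no preimage. Therefore φ is not surjective.
Since φ is not surjective, we find the least positive k with φ(k) = φ(0): this means 50k ≡ 0 (mod 128), i.e. 128 ∣ 50k. Since gcd(50, 128) = 2, dividing through by 2 this holds exactly when 64 ∣ 25k, and as gcd(25, 64) = 1, exactly when 64 ∣ k.
The smallest positive such k is 64.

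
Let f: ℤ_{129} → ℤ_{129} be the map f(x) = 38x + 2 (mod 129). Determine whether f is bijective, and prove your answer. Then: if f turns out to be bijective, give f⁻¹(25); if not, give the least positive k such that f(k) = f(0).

4

If f(a) = f(b), then 38a ≡ 38b (mod 129). Because gcd(38, 129) = 1, we may cancel 38 to get a ≡ b (mod 129).
We now compute 38⁻¹ mod 129 explicitly. Euclid's algorithm: 129 = 3·38 + 15, 38 = 2·15 + 8, 15 = 1·8 + 7, 8 = 1·7 + 1; back-substituting gives 1 = 17·38 − 5·129, so 38⁻¹ ≡ 17 (mod 129).
For any y ∈ ℤ_{129}, x = 17(y − 2) mod 129 satisfies f(x) = 38·17(y − 2) + 2 ≡ y (since 38·17 ≡ 1 mod 129). So every y has a preimage.
Therefore f is bijective.
Since f is bijective, we compute f⁻¹(25): solve 38x + 2 ≡ 25 (mod 129), i.e. 38x ≡ 23 (mod 129).
Multiplying by 38⁻¹ = 17 gives x ≡ 17·23 = 391 = 3·129 + 4 ≡ 4 (mod 129).
Check: f(4) = 38·4 + 2 = 154 = 1·129 + 25 ≡ 25 (mod 129).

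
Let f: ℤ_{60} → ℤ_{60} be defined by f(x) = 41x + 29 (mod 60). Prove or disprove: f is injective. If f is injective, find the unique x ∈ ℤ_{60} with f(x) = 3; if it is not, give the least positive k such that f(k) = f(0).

14

By definition, f is injective if f(a) = f(b) implies a = b.
Suppose f(a) = f(b) in ℤ_{60}. Then 41a + 29 ≡ 41b + 29 (mod 60), hence 41(a − b) ≡ 0 (mod 60).
Since gcd(41, 60) = 1, 41 is invertible modulo 60, thus a − b ≡ 0 (mod 60), i.e. a = b.
So f is injective.
We now compute 41⁻¹ mod 60 explicitly. Euclid's algorithm: 60 = 1·41 + 19, 41 = 2·19 + 3, 19 = 6·3 + 1; back-substituting gives 1 = 41·41 − 28·60, so 41⁻¹ ≡ 41 (mod 60).
Since f is injective, we compute f⁻¹(3): solve 41x + 29 ≡ 3 (mod 60), i.e. 41x ≡ 34 (mod 60).
Multiplying by 41⁻¹ = 41 gives x ≡ 41·34 = 1394 = 23·60 + 14 ≡ 14 (mod 60).
Check: f(14) = 41·14 + 29 = 603 = 10·60 + 3 ≡ 3 (mod 60).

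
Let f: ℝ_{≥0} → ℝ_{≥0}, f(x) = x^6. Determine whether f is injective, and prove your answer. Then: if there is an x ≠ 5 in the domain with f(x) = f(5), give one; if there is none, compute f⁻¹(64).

2

On ℝ_{≥0}, x ↦ x^6 is strictly increasing, so f(s) = f(t) forces s = t. Therefore f is injective.
Since x ↦ x^6 is strictly increasing on ℝ_{≥0}, it is injective there, so no x ≠ 5 in the domain has f(x) = f(5). We therefore compute f⁻¹(64) = 64^{1/6} = 2 (indeed 2^6 = 64).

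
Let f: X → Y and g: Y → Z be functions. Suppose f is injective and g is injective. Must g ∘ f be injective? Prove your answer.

injective

Suppose (g ∘ f)(s) = (g ∘ f)(t), i.e. g(f(s)) = g(f(t)).
Since g is injective, f(s) = f(t). Since f is injective, s = t. Therefore g ∘ f is injective.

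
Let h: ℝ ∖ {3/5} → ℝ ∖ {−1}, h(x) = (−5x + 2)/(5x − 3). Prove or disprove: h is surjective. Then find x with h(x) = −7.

19/30

For any y ≠ −1, solving y(5x − 3) = −5x + 2 for x gives a well-defined x ≠ 3/5. So h is surjective.
Solving h(x) = −7: cross-multiplying gives −5x + 2 = −7(5x − 3), which rearranges to 30x = 19, so x = 19/30.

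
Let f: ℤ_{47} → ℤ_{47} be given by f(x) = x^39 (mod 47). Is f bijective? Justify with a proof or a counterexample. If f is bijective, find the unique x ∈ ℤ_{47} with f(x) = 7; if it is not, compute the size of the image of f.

25

Since 47 is prime, the nonzero elements of ℤ_{47} form a cyclic group of order 46.
As gcd(39, 46) = 1, raising to the 39th power is a bijection on this group: if u^39 ≡ v^39 then (uv^{−1})^39 = 1, and the only element of order dividing gcd(39, 46) = 1 is 1, so u = v.
With f(0) = 0 this makes f injective on all of ℤ_{47}, hence bijective (finite equal-size domain and codomain). In particular f is bijective.
Since f is bijective, we find the preimage of 7. The inverse of x ↦ x^39 on (ℤ_{47})^× is x ↦ x^13, because 39·13 = 507 = 11·46 + 1 ≡ 1 (mod 46) and x^{46} = 1 for x ≠ 0 (Fermat). So f⁻¹(7) = 7^13 mod 47.
Repeated squaring mod 47: 7^1 ≡ 7, 7^2 ≡ 7² = 49 ≡ 2, 7^4 ≡ 2² = 4, 7^8 ≡ 4² = 16. Since 13 = 8 + 4 + 1, 7^13 ≡ 16·4·7: 16·4 = 64 ≡ 17, then 17·7 = 119 ≡ 25. So 7^13 ≡ 25 (mod 47).
Hence f⁻¹(7) = 25.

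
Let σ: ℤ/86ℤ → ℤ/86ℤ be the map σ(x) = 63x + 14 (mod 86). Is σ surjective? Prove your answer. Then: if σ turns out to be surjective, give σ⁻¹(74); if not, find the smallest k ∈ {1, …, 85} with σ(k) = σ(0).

46

Since gcd(63, 86) = 1, 63 is invertible modulo 86. Euclid's algorithm: 86 = 1·63 + 23, 63 = 2·23 + 17, 23 = 1·17 + 6, 17 = 2·6 + 5, 6 = 1·5 + 1; back-substituting gives 1 = 71·63 − 52·86, so 63⁻¹ ≡ 71 (mod 86).
Then y ↦ 71(y − 14) is a two-sided inverse to σ, so every y ∈ ℤ/86ℤ has a preimage.
Therefore σ is surjective.
Since σ is surjective, we compute σ⁻¹(74): solve 63x + 14 ≡ 74 (mod 86), i.e. 63x ≡ 60 (mod 86).
Multiplying by 63⁻¹ = 71 gives x ≡ 71·60 = 4260 = 49·86 + 46 ≡ 46 (mod 86).
Check: σ(46) = 63·46 + 14 = 2912 = 33·86 + 74 ≡ 74 (mod 86).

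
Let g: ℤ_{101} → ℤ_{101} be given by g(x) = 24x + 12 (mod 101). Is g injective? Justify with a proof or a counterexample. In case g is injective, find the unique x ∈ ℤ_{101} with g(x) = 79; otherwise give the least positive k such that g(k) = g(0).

If g(x_1) = g(x_2), then 24x_1 ≡ 24x_2 (mod 101). Because gcd(24, 101) = 1, we may cancel 24 to get x_1 ≡ x_2 (mod 101).
Thus g is injective.
We now compute 24⁻¹ mod 101 explicitly. Euclid's algorithm: 101 = 4·24 + 5, 24 = 4·5 + 4, 5 = 1·4 + 1; back-substituting gives 1 = 80·24 − 19·101, so 24⁻¹ ≡ 80 (mod 101).
Since g is injective, we find g⁻¹(79): we need 24x ≡ 79 − 12 ≡ 67 (mod 101). Using 24⁻¹ = 80: x ≡ 80·67 = 5360 = 53·101 + 7, so x = 7.
Check: g(7) = 24·7 + 12 = 180 = 1·101 + 79 ≡ 79 (mod 101).

7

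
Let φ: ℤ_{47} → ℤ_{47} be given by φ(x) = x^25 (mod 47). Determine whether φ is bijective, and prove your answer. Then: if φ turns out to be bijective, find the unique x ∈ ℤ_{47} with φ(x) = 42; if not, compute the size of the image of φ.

18

Since 47 is prime, the nonzero elements of ℤ_{47} form a cyclic group of order 46.
As gcd(25, 46) = 1, raising to the 25th power is a bijection on this group: if a^25 ≡ b^25 then (ab^{−1})^25 = 1, and the only element of order dividing gcd(25, 46) = 1 is 1, so a = b.
With φ(0) = 0 this makes φ injective on all of ℤ_{47}, hence bijective (finite equal-size domain and codomain). In particular φ is bijective.
Since φ is bijective, we find the preimage of 42. The inverse of x ↦ x^25 on (ℤ_{47})^× is x ↦ x^35, because 25·35 = 875 = 19·46 + 1 ≡ 1 (mod 46) and x^{46} = 1 for x ≠ 0 (Fermat). So φ⁻¹(42) = 42^35 mod 47.
Repeated squaring mod 47: 42^1 ≡ 42, 42^2 ≡ 42² = 1764 ≡ 25, 42^4 ≡ 25² = 625 ≡ 14, 42^8 ≡ 14² = 196 ≡ 8, 42^16 ≡ 8² = 64 ≡ 17, 42^32 ≡ 17² = 289 ≡ 7. Since 35 = 32 + 2 + 1, 42^35 ≡ 7·25·42: 7·25 = 175 ≡ 34, then 34·42 = 1428 ≡ 18. So 42^35 ≡ 18 (mod 47).
Hence φ⁻¹(42) = 18.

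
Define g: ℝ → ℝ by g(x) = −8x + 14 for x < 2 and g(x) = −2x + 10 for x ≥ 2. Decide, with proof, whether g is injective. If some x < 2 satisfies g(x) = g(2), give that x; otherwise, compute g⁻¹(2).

1

Both pieces are strictly decreasing (slopes −8 and −2), so each is injective on its own interval.
The left piece maps (−∞, 2) onto (−2, ∞); the right piece maps [2, ∞) onto (−∞, 6].
These images overlap. In particular g(2) = 6 (right piece), and solving −8x + 14 = 6 on the left piece gives x = 1 < 2.
So g(1) = g(2) with 1 ≠ 2, and g is not injective. This x = 1 is the requested value below 2.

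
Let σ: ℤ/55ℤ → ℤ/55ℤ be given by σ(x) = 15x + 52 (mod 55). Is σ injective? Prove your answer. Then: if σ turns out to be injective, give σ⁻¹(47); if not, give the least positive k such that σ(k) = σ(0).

11

We have gcd(15, 55) = 5 > 1. Taking a = 0 and b = 11: σ(0) = 52 and σ(11) = 15·11 + 52 = 217 ≡ 52 (mod 55).
So σ(0) = σ(11) while 0 ≠ 11, therefore σ is not injective.
Since σ is not injective, we find the least positive k with σ(k) = σ(0): this means 15k ≡ 0 (mod 55), i.e. 55 ∣ 15k. Since gcd(15, 55) = 5, dividing through by 5 this holds exactly when 11 ∣ 3k, and as gcd(3, 11) = 1, exactly when 11 ∣ k.
The smallest positive such k is 11.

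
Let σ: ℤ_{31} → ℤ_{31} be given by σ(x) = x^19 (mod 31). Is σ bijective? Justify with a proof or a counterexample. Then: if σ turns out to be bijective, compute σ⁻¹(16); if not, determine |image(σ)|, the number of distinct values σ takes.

Since 31 is prime, the nonzero elements of ℤ_{31} form a cyclic group of order 30.
As gcd(19, 30) = 1, raising to the 19th power is a bijection on this group: if u^19 ≡ v^19 then (uv^{−1})^19 = 1, and the only element of order dividing gcd(19, 30) = 1 is 1, so u = v.
With σ(0) = 0 this makes σ injective on all of ℤ_{31}, hence bijective (finite equal-size domain and codomain). In particular σ is bijective.
Since σ is bijective, we find the preimage of 16. The inverse of x ↦ x^19 on (ℤ_{31})^× is x ↦ x^19, because 19·19 = 361 = 12·30 + 1 ≡ 1 (mod 30) and x^{30} = 1 for x ≠ 0 (Fermat). So σ⁻¹(16) = 16^19 mod 31.
Repeated squaring mod 31: 16^1 ≡ 16, 16^2 ≡ 16² = 256 ≡ 8, 16^4 ≡ 8² = 64 ≡ 2, 16^8 ≡ 2² = 4, 16^16 ≡ 4² = 16. Since 19 = 16 + 2 + 1, 16^19 ≡ 16·8·16: 16·8 = 128 ≡ 4, then 4·16 = 64 ≡ 2. So 16^19 ≡ 2 (mod 31).
Hence σ⁻¹(16) = 2.

2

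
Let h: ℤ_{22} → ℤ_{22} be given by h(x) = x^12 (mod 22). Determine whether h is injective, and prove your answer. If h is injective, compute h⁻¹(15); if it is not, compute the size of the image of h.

12

h(10): Repeated squaring mod 22: 10^1 ≡ 10, 10^2 ≡ 10² = 100 ≡ 12, 10^4 ≡ 12² = 144 ≡ 12, 10^8 ≡ 12² = 144 ≡ 12. Since 12 = 8 + 4, 10^12 ≡ 12·12: 12·12 = 144 ≡ 12. So 10^12 ≡ 12 (mod 22).
h(12): Repeated squaring mod 22: 12^1 ≡ 12, 12^2 ≡ 12² = 144 ≡ 12, 12^4 ≡ 12² = 144 ≡ 12, 12^8 ≡ 12² = 144 ≡ 12. Since 12 = 8 + 4, 12^12 ≡ 12·12: 12·12 = 144 ≡ 12. So 12^12 ≡ 12 (mod 22).
So h(10) = h(12) = 12 while 10 ≠ 12, hence h is not injective.
Since h is not injective, we determine |image(h)|. Computing x^12 mod 22 for each x (by repeated squaring, reducing mod 22 at every step), the values h(0), h(1), …, h(21) are: 0, 1, 4, 9, 16, 3, 14, 5, 20, 15, 12, 11, 12, 15, 20, 5, 14, 3, 16, 9, 4, 1.
The distinct values are {0, 1, 3, 4, 5, 9, 11, 12, 14, 15, 16, 20}; there are 12 of them.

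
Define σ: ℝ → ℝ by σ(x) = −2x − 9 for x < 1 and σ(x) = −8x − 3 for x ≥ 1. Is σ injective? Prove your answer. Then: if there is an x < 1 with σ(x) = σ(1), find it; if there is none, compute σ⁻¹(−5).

Both pieces are strictly decreasing (slopes −2 and −8), so each is injective on its own interval.
The left piece maps (−∞, 1) onto (−11, ∞); the right piece maps [1, ∞) onto (−∞, −11].
These images are disjoint, so no value is attained by both pieces. Hence σ is injective.
Because the two images are disjoint, no x < 1 has σ(x) = σ(1), so we compute σ⁻¹(−5): −5 lies in (−11, ∞), so solve −2x − 9 = −5: x = (−5 + 9)/(−2) = −2.

-2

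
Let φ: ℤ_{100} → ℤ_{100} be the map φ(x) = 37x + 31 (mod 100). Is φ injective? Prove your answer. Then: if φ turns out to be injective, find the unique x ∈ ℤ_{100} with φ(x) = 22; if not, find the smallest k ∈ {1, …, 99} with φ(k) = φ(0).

If φ(a) = φ(b), then 37a ≡ 37b (mod 100). Because gcd(37, 100) = 1, we may cancel 37 to get a ≡ b (mod 100).
So φ is injective.
We now compute 37⁻¹ mod 100 explicitly. Euclid's algorithm: 100 = 2·37 + 26, 37 = 1·26 + 11, 26 = 2·11 + 4, 11 = 2·4 + 3, 4 = 1·3 + 1; back-substituting gives 1 = 73·37 − 27·100, so 37⁻¹ ≡ 73 (mod 100).
Since φ is injective, we find φ⁻¹(22): we need 37x ≡ 22 − 31 ≡ 91 (mod 100). Using 37⁻¹ = 73: x ≡ 73·91 = 6643 = 66·100 + 43, so x = 43.
Check: φ(43) = 37·43 + 31 = 1622 = 16·100 + 22 ≡ 22 (mod 100).

43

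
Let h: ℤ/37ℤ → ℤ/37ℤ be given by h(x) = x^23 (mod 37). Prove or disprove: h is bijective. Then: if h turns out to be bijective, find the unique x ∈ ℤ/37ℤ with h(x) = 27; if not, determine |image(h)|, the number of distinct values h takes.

Since 37 is prime, the nonzero elements of ℤ/37ℤ form a cyclic group of order 36.
As gcd(23, 36) = 1, raising to the 23rd power is a bijection on this group: if a^23 ≡ b^23 then (ab^{−1})^23 = 1, and the only element of order dividing gcd(23, 36) = 1 is 1, so a = b.
With h(0) = 0 this makes h injective on all of ℤ/37ℤ, hence bijective (finite equal-size domain and codomain). In particular h is bijective.
Since h is bijective, we find the preimage of 27. The inverse of x ↦ x^23 on (ℤ/37ℤ)^× is x ↦ x^11, because 23·11 = 253 = 7·36 + 1 ≡ 1 (mod 36) and x^{36} = 1 for x ≠ 0 (Fermat). So h⁻¹(27) = 27^11 mod 37.
Repeated squaring mod 37: 27^1 ≡ 27, 27^2 ≡ 27² = 729 ≡ 26, 27^4 ≡ 26² = 676 ≡ 10, 27^8 ≡ 10² = 100 ≡ 26. Since 11 = 8 + 2 + 1, 27^11 ≡ 26·26·27: 26·26 = 676 ≡ 10, then 10·27 = 270 ≡ 11. So 27^11 ≡ 11 (mod 37).
Hence h⁻¹(27) = 11.

11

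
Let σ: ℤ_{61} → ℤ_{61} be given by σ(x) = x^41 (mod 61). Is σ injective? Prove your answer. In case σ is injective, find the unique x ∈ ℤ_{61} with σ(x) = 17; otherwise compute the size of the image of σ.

6

Since 61 is prime, the nonzero elements of ℤ_{61} form a cyclic group of order 60.
As gcd(41, 60) = 1, raising to the 41st power is a bijection on this group: if s^41 ≡ t^41 then (st^{−1})^41 = 1, and the only element of order dividing gcd(41, 60) = 1 is 1, so s = t.
With σ(0) = 0 this makes σ injective on all of ℤ_{61}, hence bijective (finite equal-size domain and codomain). In particular σ is injective.
Since σ is injective, we find the preimage of 17. The inverse of x ↦ x^41 on (ℤ_{61})^× is x ↦ x^41, because 41·41 = 1681 = 28·60 + 1 ≡ 1 (mod 60) and x^{60} = 1 for x ≠ 0 (Fermat). So σ⁻¹(17) = 17^41 mod 61.
Repeated squaring mod 61: 17^1 ≡ 17, 17^2 ≡ 17² = 289 ≡ 45, 17^4 ≡ 45² = 2025 ≡ 12, 17^8 ≡ 12² = 144 ≡ 22, 17^16 ≡ 22² = 484 ≡ 57, 17^32 ≡ 57² = 3249 ≡ 16. Since 41 = 32 + 8 + 1, 17^41 ≡ 16·22·17: 16·22 = 352 ≡ 47, then 47·17 = 799 ≡ 6. So 17^41 ≡ 6 (mod 61).
Hence σ⁻¹(17) = 6.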